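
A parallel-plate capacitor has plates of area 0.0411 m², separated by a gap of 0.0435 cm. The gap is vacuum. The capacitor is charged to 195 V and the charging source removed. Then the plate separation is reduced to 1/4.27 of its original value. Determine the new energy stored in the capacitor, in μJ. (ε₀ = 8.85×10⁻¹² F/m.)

U ≈ 3.72 μJ

Initially C₁ = ε₀A/d = 8.85×10⁻¹² × 4.11×10⁻² / 4.35×10⁻⁴ = 8.36×10⁻¹⁰ F.
U₁ = 1.59×10⁻⁵ J.
Isolated ⇒ Q is held fixed. C₂ = 4.27 C₁ and U = Q²/(2C), so U₂/U₁ = C₁/C₂ = 0.234.
U₂ = 0.234 × 1.59×10⁻⁵ = 3.72×10⁻⁶ J.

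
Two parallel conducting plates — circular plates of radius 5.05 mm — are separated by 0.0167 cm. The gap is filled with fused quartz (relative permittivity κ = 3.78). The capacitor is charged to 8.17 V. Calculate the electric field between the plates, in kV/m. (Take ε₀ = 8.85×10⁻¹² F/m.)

E ≈ 48.9 kV/m

E = V/d = 8.17 / 1.67×10⁻⁴ = 4.89×10⁴ V/m.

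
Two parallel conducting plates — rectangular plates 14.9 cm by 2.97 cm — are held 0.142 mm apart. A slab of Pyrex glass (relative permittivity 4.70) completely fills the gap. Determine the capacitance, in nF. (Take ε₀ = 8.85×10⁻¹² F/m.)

A = 14.9 × 2.97 cm² = 4.43×10⁻³ m².
C = κε₀A/d = 4.70 × 8.85×10⁻¹² × 4.43×10⁻³ / 1.42×10⁻⁴ = 1.30×10⁻⁹ F.

C ≈ 1.30 nF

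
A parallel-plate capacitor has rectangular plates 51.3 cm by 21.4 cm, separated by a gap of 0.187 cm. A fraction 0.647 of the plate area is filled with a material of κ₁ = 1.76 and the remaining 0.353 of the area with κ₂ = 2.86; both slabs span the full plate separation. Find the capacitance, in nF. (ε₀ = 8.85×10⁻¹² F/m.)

1.12 nF

A = 51.3 × 21.4 cm² = 0.110 m².
Side-by-side slabs ⇒ two capacitors in parallel, each spanning the full gap.
C₁ = κ₁ε₀A₁/d = 1.76 × 8.85×10⁻¹² × 7.10×10⁻² / 1.87×10⁻³ = 5.92×10⁻¹⁰ F.
C₂ = κ₂ε₀A₂/d = 2.86 × 8.85×10⁻¹² × 3.88×10⁻² / 1.87×10⁻³ = 5.25×10⁻¹⁰ F.
C = C₁ + C₂ = 1.12×10⁻⁹ F.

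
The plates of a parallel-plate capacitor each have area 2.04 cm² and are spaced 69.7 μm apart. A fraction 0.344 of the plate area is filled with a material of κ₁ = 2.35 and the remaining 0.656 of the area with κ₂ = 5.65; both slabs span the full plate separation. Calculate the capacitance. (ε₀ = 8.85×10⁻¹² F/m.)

A = 2.04 cm² = 2.04×10⁻⁴ m².
Side-by-side slabs ⇒ two capacitors in parallel, each spanning the full gap.
C₁ = κ₁ε₀A₁/d = 2.35 × 8.85×10⁻¹² × 7.02×10⁻⁵ / 6.97×10⁻⁵ = 2.09×10⁻¹¹ F.
C₂ = κ₂ε₀A₂/d = 5.65 × 8.85×10⁻¹² × 1.34×10⁻⁴ / 6.97×10⁻⁵ = 9.60×10⁻¹¹ F.
C = C₁ + C₂ = 1.17×10⁻¹⁰ F.

C ≈ 117 pF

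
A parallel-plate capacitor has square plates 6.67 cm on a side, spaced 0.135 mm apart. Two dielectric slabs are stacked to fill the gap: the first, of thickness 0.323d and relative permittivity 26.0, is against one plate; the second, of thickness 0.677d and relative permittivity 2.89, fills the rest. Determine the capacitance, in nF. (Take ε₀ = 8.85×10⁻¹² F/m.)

A = (6.67 cm)² = 4.45×10⁻³ m².
Stacked slabs ⇒ two capacitors in series, each with the full plate area.
C₁ = κ₁ε₀A/d₁ = 26.0 × 8.85×10⁻¹² × 4.45×10⁻³ / 4.36×10⁻⁵ = 2.35×10⁻⁸ F.
C₂ = κ₂ε₀A/d₂ = 2.89 × 8.85×10⁻¹² × 4.45×10⁻³ / 9.14×10⁻⁵ = 1.25×10⁻⁹ F.
C = (1/C₁ + 1/C₂)⁻¹ = 1.18×10⁻⁹ F.

1.18 nF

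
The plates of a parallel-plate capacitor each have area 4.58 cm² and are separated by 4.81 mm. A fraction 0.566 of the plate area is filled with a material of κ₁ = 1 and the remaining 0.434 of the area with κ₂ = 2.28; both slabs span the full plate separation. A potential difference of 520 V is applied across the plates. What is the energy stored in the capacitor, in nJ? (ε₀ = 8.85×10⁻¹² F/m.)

177 nJ

A = 4.58 cm² = 4.58×10⁻⁴ m².
Side-by-side slabs ⇒ two capacitors in parallel, each spanning the full gap.
C₁ = κ₁ε₀A₁/d = 1.00 × 8.85×10⁻¹² × 2.59×10⁻⁴ / 4.81×10⁻³ = 4.77×10⁻¹³ F.
C₂ = κ₂ε₀A₂/d = 2.28 × 8.85×10⁻¹² × 1.99×10⁻⁴ / 4.81×10⁻³ = 8.34×10⁻¹³ F.
C = C₁ + C₂ = 1.31×10⁻¹² F.
U = ½CV² = ½ × 1.31×10⁻¹² × (520)² = 1.77×10⁻⁷ J.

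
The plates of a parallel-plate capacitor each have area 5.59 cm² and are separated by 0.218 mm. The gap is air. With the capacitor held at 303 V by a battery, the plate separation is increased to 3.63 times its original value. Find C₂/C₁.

C = ε₀A/d scales as 1/d, so C₂/C₁ = d₁/d₂ = 1/3.63 = 0.275.

C₂/C₁ ≈ 0.275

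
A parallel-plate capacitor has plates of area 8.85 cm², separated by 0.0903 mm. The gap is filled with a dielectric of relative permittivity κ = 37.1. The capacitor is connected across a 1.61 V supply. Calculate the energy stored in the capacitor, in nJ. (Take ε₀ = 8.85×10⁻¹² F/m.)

A = 8.85 cm² = 8.85×10⁻⁴ m².
C = κε₀A/d = 37.1 × 8.85×10⁻¹² × 8.85×10⁻⁴ / 9.03×10⁻⁵ = 3.22×10⁻⁹ F.
U = ½CV² = ½ × 3.22×10⁻⁹ × (1.61)² = 4.17×10⁻⁹ J.

U ≈ 4.17 nJ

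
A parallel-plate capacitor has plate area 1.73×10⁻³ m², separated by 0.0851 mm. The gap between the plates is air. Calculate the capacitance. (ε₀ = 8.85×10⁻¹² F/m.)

180 pF

C = ε₀A/d = 8.85×10⁻¹² × 1.73×10⁻³ / 8.51×10⁻⁵ = 1.80×10⁻¹⁰ F.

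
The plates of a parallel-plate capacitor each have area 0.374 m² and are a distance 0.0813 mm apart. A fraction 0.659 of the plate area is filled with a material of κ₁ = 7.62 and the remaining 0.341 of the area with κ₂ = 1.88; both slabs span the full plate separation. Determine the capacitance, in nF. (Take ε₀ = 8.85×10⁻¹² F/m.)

231 nF

Side-by-side slabs ⇒ two capacitors in parallel, each spanning the full gap.
C₁ = κ₁ε₀A₁/d = 7.62 × 8.85×10⁻¹² × 0.246 / 8.13×10⁻⁵ = 2.04×10⁻⁷ F.
C₂ = κ₂ε₀A₂/d = 1.88 × 8.85×10⁻¹² × 0.128 / 8.13×10⁻⁵ = 2.61×10⁻⁸ F.
C = C₁ + C₂ = 2.31×10⁻⁷ F.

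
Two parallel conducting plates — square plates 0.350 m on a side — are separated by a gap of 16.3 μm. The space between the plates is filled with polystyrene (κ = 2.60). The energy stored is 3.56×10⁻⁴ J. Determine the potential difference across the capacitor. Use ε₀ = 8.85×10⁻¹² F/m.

V ≈ 64.2 V

A = (0.350 m)² = 0.122 m².
C = κε₀A/d = 2.60 × 8.85×10⁻¹² × 0.122 / 1.63×10⁻⁵ = 1.73×10⁻⁷ F.
V = √(2U/C) = √(2 × 3.56×10⁻⁴ / 1.73×10⁻⁷) = 64.2 V.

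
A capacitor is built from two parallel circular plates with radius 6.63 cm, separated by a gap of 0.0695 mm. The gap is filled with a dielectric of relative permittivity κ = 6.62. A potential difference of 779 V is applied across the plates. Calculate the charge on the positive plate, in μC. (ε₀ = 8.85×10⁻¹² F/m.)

Q ≈ 9.07 μC

A = π(6.63 cm)² = 1.38×10⁻² m².
C = κε₀A/d = 6.62 × 8.85×10⁻¹² × 1.38×10⁻² / 6.95×10⁻⁵ = 1.16×10⁻⁸ F.
Q = CV = 1.16×10⁻⁸ × 779 = 9.07×10⁻⁶ C.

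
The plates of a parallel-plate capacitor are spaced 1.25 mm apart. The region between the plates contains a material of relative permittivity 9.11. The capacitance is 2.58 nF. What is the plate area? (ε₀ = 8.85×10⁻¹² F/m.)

A = Cd/(κε₀) = 2.58×10⁻⁹ × 1.25×10⁻³ / (9.11 × 8.85×10⁻¹²) = 4.00×10⁻² m².

400 cm²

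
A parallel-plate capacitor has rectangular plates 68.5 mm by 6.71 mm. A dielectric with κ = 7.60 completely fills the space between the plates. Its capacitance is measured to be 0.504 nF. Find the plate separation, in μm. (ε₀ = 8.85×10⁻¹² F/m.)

A = 68.5 × 6.71 mm² = 4.60×10⁻⁴ m².
d = κε₀A/C = 7.60 × 8.85×10⁻¹² × 4.60×10⁻⁴ / 5.04×10⁻¹⁰ = 6.13×10⁻⁵ m.

61.3 μm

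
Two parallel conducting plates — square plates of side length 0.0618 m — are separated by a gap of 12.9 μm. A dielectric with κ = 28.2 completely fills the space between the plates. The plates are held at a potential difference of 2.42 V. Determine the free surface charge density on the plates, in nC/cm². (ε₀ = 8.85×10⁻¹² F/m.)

4.68 nC/cm²

A = (0.0618 m)² = 3.82×10⁻³ m².
C = κε₀A/d = 28.2 × 8.85×10⁻¹² × 3.82×10⁻³ / 1.29×10⁻⁵ = 7.39×10⁻⁸ F.
σ = Q/A = CV/A = 7.39×10⁻⁸ × 2.42 / 3.82×10⁻³ = 4.68×10⁻⁵ C/m².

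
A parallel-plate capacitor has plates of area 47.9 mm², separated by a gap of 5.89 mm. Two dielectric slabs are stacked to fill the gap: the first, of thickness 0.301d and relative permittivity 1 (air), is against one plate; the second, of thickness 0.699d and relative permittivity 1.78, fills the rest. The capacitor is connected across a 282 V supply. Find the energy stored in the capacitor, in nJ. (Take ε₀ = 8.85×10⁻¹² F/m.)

A = 47.9 mm² = 4.79×10⁻⁵ m².
Stacked slabs ⇒ two capacitors in series, each with the full plate area.
C₁ = κ₁ε₀A/d₁ = 1.00 × 8.85×10⁻¹² × 4.79×10⁻⁵ / 1.77×10⁻³ = 2.39×10⁻¹³ F.
C₂ = κ₂ε₀A/d₂ = 1.78 × 8.85×10⁻¹² × 4.79×10⁻⁵ / 4.12×10⁻³ = 1.83×10⁻¹³ F.
C = (1/C₁ + 1/C₂)⁻¹ = 1.04×10⁻¹³ F.
U = ½CV² = ½ × 1.04×10⁻¹³ × (282)² = 4.13×10⁻⁹ J.

4.13 nJ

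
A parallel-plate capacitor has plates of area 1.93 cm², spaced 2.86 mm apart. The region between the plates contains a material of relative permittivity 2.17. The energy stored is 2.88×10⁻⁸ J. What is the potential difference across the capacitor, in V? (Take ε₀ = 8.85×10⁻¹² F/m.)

211 V

A = 1.93 cm² = 1.93×10⁻⁴ m².
C = κε₀A/d = 2.17 × 8.85×10⁻¹² × 1.93×10⁻⁴ / 2.86×10⁻³ = 1.30×10⁻¹² F.
V = √(2U/C) = √(2 × 2.88×10⁻⁸ / 1.30×10⁻¹²) = 2.11×10² V.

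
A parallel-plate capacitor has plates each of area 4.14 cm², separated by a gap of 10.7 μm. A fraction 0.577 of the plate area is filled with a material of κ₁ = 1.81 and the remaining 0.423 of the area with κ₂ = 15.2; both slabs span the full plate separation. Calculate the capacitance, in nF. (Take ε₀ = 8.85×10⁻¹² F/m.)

A = 4.14 cm² = 4.14×10⁻⁴ m².
Side-by-side slabs ⇒ two capacitors in parallel, each spanning the full gap.
C₁ = κ₁ε₀A₁/d = 1.81 × 8.85×10⁻¹² × 2.39×10⁻⁴ / 1.07×10⁻⁵ = 3.58×10⁻¹⁰ F.
C₂ = κ₂ε₀A₂/d = 15.2 × 8.85×10⁻¹² × 1.75×10⁻⁴ / 1.07×10⁻⁵ = 2.20×10⁻⁹ F.
C = C₁ + C₂ = 2.56×10⁻⁹ F.

2.56 nF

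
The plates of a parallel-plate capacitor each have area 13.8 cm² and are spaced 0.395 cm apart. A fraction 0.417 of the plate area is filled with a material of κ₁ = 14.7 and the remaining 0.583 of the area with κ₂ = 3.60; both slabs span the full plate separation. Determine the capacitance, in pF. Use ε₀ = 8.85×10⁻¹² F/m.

C ≈ 25.4 pF

A = 13.8 cm² = 1.38×10⁻³ m².
Side-by-side slabs ⇒ two capacitors in parallel, each spanning the full gap.
C₁ = κ₁ε₀A₁/d = 14.7 × 8.85×10⁻¹² × 5.75×10⁻⁴ / 3.95×10⁻³ = 1.90×10⁻¹¹ F.
C₂ = κ₂ε₀A₂/d = 3.60 × 8.85×10⁻¹² × 8.05×10⁻⁴ / 3.95×10⁻³ = 6.49×10⁻¹² F.
C = C₁ + C₂ = 2.54×10⁻¹¹ F.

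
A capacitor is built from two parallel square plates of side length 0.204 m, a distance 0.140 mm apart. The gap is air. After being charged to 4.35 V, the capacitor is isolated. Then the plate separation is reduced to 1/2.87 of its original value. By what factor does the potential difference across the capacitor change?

Isolated ⇒ Q is held fixed.
C₂ = 2.87 C₁ and V = Q/C, so V₂/V₁ = C₁/C₂ = 0.348.

0.348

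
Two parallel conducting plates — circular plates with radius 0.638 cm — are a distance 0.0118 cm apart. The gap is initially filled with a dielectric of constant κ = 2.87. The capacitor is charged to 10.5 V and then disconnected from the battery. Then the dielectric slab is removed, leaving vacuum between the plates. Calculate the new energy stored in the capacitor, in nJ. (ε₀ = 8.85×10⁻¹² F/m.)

U ≈ 4.35 nJ

A = π(0.638 cm)² = 1.28×10⁻⁴ m².
Initially C₁ = κε₀A/d = 2.87 × 8.85×10⁻¹² × 1.28×10⁻⁴ / 1.18×10⁻⁴ = 2.75×10⁻¹¹ F.
U₁ = 1.52×10⁻⁹ J.
Isolated ⇒ Q is held fixed. C₂ = 0.348 C₁ and U = Q²/(2C), so U₂/U₁ = C₁/C₂ = 2.87.
U₂ = 2.87 × 1.52×10⁻⁹ = 4.35×10⁻⁹ J.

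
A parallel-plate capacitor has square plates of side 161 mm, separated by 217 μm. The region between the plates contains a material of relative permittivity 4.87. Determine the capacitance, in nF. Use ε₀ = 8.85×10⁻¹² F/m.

5.15 nF

A = (161 mm)² = 2.59×10⁻² m².
C = κε₀A/d = 4.87 × 8.85×10⁻¹² × 2.59×10⁻² / 2.17×10⁻⁴ = 5.15×10⁻⁹ F.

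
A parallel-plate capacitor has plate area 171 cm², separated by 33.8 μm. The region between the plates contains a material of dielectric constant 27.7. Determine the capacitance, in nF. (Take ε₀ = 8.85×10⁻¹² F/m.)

A = 171 cm² = 1.71×10⁻² m².
C = κε₀A/d = 27.7 × 8.85×10⁻¹² × 1.71×10⁻² / 3.38×10⁻⁵ = 1.24×10⁻⁷ F.

C ≈ 124 nF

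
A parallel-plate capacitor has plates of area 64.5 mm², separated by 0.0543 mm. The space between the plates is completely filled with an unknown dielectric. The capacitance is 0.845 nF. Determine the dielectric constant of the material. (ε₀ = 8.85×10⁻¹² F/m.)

κ ≈ 80.4

A = 64.5 mm² = 6.45×10⁻⁵ m².
κ = Cd/(ε₀A) = 8.45×10⁻¹⁰ × 5.43×10⁻⁵ / (8.85×10⁻¹² × 6.45×10⁻⁵) = 80.4.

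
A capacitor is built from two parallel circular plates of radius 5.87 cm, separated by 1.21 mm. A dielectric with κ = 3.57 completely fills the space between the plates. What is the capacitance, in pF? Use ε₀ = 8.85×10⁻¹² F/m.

283 pF

A = π(5.87 cm)² = 1.08×10⁻² m².
C = κε₀A/d = 3.57 × 8.85×10⁻¹² × 1.08×10⁻² / 1.21×10⁻³ = 2.83×10⁻¹⁰ F.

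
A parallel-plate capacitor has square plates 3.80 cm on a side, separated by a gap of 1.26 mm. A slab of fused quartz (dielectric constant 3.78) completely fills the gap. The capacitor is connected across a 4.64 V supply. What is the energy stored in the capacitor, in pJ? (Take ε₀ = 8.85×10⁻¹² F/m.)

413 pJ

A = (3.80 cm)² = 1.44×10⁻³ m².
C = κε₀A/d = 3.78 × 8.85×10⁻¹² × 1.44×10⁻³ / 1.26×10⁻³ = 3.83×10⁻¹¹ F.
U = ½CV² = ½ × 3.83×10⁻¹¹ × (4.64)² = 4.13×10⁻¹⁰ J.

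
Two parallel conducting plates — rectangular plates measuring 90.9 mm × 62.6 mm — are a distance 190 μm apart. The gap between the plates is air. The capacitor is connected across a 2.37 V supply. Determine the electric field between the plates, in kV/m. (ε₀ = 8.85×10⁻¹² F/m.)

E = V/d = 2.37 / 1.90×10⁻⁴ = 1.25×10⁴ V/m.

12.5 kV/m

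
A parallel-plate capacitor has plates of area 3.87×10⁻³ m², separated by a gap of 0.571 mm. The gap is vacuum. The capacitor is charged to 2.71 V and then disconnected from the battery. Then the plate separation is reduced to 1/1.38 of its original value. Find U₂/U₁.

0.725

Isolated ⇒ Q is held fixed.
C₂ = 1.38 C₁ and U = Q²/(2C), so U₂/U₁ = C₁/C₂ = 0.725.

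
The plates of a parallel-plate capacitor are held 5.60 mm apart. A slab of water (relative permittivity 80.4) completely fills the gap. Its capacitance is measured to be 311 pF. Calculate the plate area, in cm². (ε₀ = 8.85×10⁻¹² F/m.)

A = Cd/(κε₀) = 3.11×10⁻¹⁰ × 5.60×10⁻³ / (80.4 × 8.85×10⁻¹²) = 2.45×10⁻³ m².

A ≈ 24.5 cm²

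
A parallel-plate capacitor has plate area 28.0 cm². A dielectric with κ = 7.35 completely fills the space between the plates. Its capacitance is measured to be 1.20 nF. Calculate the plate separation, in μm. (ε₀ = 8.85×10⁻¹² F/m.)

A = 28.0 cm² = 2.80×10⁻³ m².
d = κε₀A/C = 7.35 × 8.85×10⁻¹² × 2.80×10⁻³ / 1.20×10⁻⁹ = 1.52×10⁻⁴ m.

d ≈ 152 μm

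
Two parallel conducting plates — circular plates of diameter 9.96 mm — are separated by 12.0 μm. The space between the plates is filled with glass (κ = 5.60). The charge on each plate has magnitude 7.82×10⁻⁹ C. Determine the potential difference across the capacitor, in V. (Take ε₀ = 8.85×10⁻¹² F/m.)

A = π(9.96/2 mm)² = 7.79×10⁻⁵ m².
C = κε₀A/d = 5.60 × 8.85×10⁻¹² × 7.79×10⁻⁵ / 1.20×10⁻⁵ = 3.22×10⁻¹⁰ F.
V = Q/C = 7.82×10⁻⁹ / 3.22×10⁻¹⁰ = 24.3 V.

V ≈ 24.3 V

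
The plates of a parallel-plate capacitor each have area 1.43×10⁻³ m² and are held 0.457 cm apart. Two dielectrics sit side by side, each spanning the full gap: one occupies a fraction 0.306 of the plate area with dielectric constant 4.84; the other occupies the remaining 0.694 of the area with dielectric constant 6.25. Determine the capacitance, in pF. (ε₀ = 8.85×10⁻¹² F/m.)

Side-by-side slabs ⇒ two capacitors in parallel, each spanning the full gap.
C₁ = κ₁ε₀A₁/d = 4.84 × 8.85×10⁻¹² × 4.38×10⁻⁴ / 4.57×10⁻³ = 4.10×10⁻¹² F.
C₂ = κ₂ε₀A₂/d = 6.25 × 8.85×10⁻¹² × 9.92×10⁻⁴ / 4.57×10⁻³ = 1.20×10⁻¹¹ F.
C = C₁ + C₂ = 1.61×10⁻¹¹ F.

C ≈ 16.1 pF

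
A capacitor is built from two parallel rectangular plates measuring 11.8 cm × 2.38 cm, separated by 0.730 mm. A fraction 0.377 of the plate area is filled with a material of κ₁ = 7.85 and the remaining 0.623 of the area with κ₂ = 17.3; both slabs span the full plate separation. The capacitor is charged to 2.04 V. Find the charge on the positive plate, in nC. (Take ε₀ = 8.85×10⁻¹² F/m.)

A = 11.8 × 2.38 cm² = 2.81×10⁻³ m².
Side-by-side slabs ⇒ two capacitors in parallel, each spanning the full gap.
C₁ = κ₁ε₀A₁/d = 7.85 × 8.85×10⁻¹² × 1.06×10⁻³ / 7.30×10⁻⁴ = 1.01×10⁻¹⁰ F.
C₂ = κ₂ε₀A₂/d = 17.3 × 8.85×10⁻¹² × 1.75×10⁻³ / 7.30×10⁻⁴ = 3.67×10⁻¹⁰ F.
C = C₁ + C₂ = 4.68×10⁻¹⁰ F.
Q = CV = 4.68×10⁻¹⁰ × 2.04 = 9.54×10⁻¹⁰ C.

Q ≈ 0.954 nC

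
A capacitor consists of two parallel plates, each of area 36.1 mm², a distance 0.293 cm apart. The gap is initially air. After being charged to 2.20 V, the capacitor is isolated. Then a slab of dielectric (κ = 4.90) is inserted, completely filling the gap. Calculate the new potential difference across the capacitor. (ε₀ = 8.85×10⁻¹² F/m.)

449 mV

A = 36.1 mm² = 3.61×10⁻⁵ m².
Initially C₁ = ε₀A/d = 8.85×10⁻¹² × 3.61×10⁻⁵ / 2.93×10⁻³ = 1.09×10⁻¹³ F.
V₁ = 2.20 V.
Isolated ⇒ Q is held fixed. C₂ = 4.90 C₁ and V = Q/C, so V₂/V₁ = C₁/C₂ = 0.204.
V₂ = 0.204 × 2.20 = 0.449 V.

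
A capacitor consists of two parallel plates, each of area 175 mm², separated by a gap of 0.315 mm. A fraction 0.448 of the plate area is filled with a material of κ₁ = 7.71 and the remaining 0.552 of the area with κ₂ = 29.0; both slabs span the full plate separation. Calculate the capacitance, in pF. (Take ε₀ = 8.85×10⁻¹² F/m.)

A = 175 mm² = 1.75×10⁻⁴ m².
Side-by-side slabs ⇒ two capacitors in parallel, each spanning the full gap.
C₁ = κ₁ε₀A₁/d = 7.71 × 8.85×10⁻¹² × 7.84×10⁻⁵ / 3.15×10⁻⁴ = 1.70×10⁻¹¹ F.
C₂ = κ₂ε₀A₂/d = 29.0 × 8.85×10⁻¹² × 9.66×10⁻⁵ / 3.15×10⁻⁴ = 7.87×10⁻¹¹ F.
C = C₁ + C₂ = 9.57×10⁻¹¹ F.

95.7 pF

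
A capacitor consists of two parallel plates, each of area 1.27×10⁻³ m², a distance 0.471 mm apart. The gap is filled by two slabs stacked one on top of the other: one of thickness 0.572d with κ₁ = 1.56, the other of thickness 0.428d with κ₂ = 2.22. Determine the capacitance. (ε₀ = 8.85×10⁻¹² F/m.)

C ≈ 42.7 pF

Stacked slabs ⇒ two capacitors in series, each with the full plate area.
C₁ = κ₁ε₀A/d₁ = 1.56 × 8.85×10⁻¹² × 1.27×10⁻³ / 2.69×10⁻⁴ = 6.51×10⁻¹¹ F.
C₂ = κ₂ε₀A/d₂ = 2.22 × 8.85×10⁻¹² × 1.27×10⁻³ / 2.02×10⁻⁴ = 1.24×10⁻¹⁰ F.
C = (1/C₁ + 1/C₂)⁻¹ = 4.27×10⁻¹¹ F.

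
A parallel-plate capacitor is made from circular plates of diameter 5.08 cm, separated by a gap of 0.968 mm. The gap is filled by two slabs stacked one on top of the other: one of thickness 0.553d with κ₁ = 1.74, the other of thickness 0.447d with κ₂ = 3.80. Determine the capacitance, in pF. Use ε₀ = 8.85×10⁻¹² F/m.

C ≈ 42.6 pF

A = π(5.08/2 cm)² = 2.03×10⁻³ m².
Stacked slabs ⇒ two capacitors in series, each with the full plate area.
C₁ = κ₁ε₀A/d₁ = 1.74 × 8.85×10⁻¹² × 2.03×10⁻³ / 5.35×10⁻⁴ = 5.83×10⁻¹¹ F.
C₂ = κ₂ε₀A/d₂ = 3.80 × 8.85×10⁻¹² × 2.03×10⁻³ / 4.33×10⁻⁴ = 1.58×10⁻¹⁰ F.
C = (1/C₁ + 1/C₂)⁻¹ = 4.26×10⁻¹¹ F.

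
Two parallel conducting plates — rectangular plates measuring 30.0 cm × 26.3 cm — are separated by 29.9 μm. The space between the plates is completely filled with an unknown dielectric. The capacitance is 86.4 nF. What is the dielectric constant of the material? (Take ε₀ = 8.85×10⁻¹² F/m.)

κ ≈ 3.70

A = 30.0 × 26.3 cm² = 7.89×10⁻² m².
κ = Cd/(ε₀A) = 8.64×10⁻⁸ × 2.99×10⁻⁵ / (8.85×10⁻¹² × 7.89×10⁻²) = 3.70.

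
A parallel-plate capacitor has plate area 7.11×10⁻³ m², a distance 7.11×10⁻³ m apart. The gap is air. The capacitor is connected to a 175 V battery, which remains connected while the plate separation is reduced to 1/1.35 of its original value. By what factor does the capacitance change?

C = ε₀A/d scales as 1/d, so C₂/C₁ = d₁/d₂ = 1.35.

1.35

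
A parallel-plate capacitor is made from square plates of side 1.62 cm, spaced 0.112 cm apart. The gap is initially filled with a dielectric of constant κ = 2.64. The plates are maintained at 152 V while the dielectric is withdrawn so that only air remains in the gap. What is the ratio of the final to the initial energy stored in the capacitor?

U₂/U₁ ≈ 0.379

Battery connected ⇒ V is held fixed.
C₂ = 0.379 C₁ and U = ½CV², so U₂/U₁ = C₂/C₁ = 0.379.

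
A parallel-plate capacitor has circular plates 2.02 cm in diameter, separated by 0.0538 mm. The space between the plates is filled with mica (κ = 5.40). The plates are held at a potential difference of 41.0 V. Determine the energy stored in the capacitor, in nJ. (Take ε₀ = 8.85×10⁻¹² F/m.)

A = π(2.02/2 cm)² = 3.20×10⁻⁴ m².
C = κε₀A/d = 5.40 × 8.85×10⁻¹² × 3.20×10⁻⁴ / 5.38×10⁻⁵ = 2.85×10⁻¹⁰ F.
U = ½CV² = ½ × 2.85×10⁻¹⁰ × (41.0)² = 2.39×10⁻⁷ J.

239 nJ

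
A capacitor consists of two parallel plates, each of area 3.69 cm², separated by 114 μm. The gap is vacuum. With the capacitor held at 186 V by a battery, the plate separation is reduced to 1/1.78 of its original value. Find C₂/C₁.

C = ε₀A/d scales as 1/d, so C₂/C₁ = d₁/d₂ = 1.78.

1.78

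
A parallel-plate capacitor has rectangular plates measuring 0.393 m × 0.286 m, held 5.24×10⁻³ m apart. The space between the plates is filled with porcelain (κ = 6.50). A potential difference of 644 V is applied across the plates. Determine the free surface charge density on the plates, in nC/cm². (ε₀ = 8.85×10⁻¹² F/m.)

0.707 nC/cm²

A = 0.393 × 0.286 m² = 0.112 m².
C = κε₀A/d = 6.50 × 8.85×10⁻¹² × 0.112 / 5.24×10⁻³ = 1.23×10⁻⁹ F.
σ = Q/A = CV/A = 1.23×10⁻⁹ × 644 / 0.112 = 7.07×10⁻⁶ C/m².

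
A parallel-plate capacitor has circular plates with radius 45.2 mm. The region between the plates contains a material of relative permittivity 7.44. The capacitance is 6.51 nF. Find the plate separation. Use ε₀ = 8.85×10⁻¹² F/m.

d ≈ 64.9 μm

A = π(45.2 mm)² = 6.42×10⁻³ m².
d = κε₀A/C = 7.44 × 8.85×10⁻¹² × 6.42×10⁻³ / 6.51×10⁻⁹ = 6.49×10⁻⁵ m.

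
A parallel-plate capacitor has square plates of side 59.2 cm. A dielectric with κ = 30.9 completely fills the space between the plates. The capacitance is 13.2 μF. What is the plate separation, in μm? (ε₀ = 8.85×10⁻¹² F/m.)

A = (59.2 cm)² = 0.350 m².
d = κε₀A/C = 30.9 × 8.85×10⁻¹² × 0.350 / 1.32×10⁻⁵ = 7.26×10⁻⁶ m.

7.26 μm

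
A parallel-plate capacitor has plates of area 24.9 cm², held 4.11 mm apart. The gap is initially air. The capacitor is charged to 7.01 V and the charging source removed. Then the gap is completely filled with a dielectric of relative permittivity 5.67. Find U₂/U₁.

U₂/U₁ ≈ 0.176

Isolated ⇒ Q is held fixed.
C₂ = 5.67 C₁ and U = Q²/(2C), so U₂/U₁ = C₁/C₂ = 0.176.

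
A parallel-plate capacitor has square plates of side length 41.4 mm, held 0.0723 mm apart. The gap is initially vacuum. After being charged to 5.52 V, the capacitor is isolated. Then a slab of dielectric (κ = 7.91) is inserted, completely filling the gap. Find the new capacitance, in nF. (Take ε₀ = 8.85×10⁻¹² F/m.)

A = (41.4 mm)² = 1.71×10⁻³ m².
Initially C₁ = ε₀A/d = 8.85×10⁻¹² × 1.71×10⁻³ / 7.23×10⁻⁵ = 2.10×10⁻¹⁰ F.
C = κε₀A/d scales with κ, so C₂/C₁ = κ = 7.91.
C₂ = 7.91 × 2.10×10⁻¹⁰ = 1.66×10⁻⁹ F.

1.66 nF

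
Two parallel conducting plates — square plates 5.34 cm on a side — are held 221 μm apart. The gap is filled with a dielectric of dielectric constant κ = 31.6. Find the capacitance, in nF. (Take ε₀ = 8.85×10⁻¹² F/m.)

A = (5.34 cm)² = 2.85×10⁻³ m².
C = κε₀A/d = 31.6 × 8.85×10⁻¹² × 2.85×10⁻³ / 2.21×10⁻⁴ = 3.61×10⁻⁹ F.

C ≈ 3.61 nF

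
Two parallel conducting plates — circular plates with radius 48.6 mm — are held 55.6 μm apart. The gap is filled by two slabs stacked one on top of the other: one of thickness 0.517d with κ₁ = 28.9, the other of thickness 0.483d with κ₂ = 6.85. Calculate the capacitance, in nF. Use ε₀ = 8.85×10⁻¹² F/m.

A = π(48.6 mm)² = 7.42×10⁻³ m².
Stacked slabs ⇒ two capacitors in series, each with the full plate area.
C₁ = κ₁ε₀A/d₁ = 28.9 × 8.85×10⁻¹² × 7.42×10⁻³ / 2.87×10⁻⁵ = 6.60×10⁻⁸ F.
C₂ = κ₂ε₀A/d₂ = 6.85 × 8.85×10⁻¹² × 7.42×10⁻³ / 2.69×10⁻⁵ = 1.68×10⁻⁸ F.
C = (1/C₁ + 1/C₂)⁻¹ = 1.34×10⁻⁸ F.

13.4 nF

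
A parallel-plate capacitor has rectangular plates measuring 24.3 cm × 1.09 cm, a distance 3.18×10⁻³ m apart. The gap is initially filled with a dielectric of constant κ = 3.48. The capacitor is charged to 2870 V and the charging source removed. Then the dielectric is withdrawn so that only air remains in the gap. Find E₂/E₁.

Isolated ⇒ Q is held fixed.
V₂ = Q/C₂ = V₁/0.287; E = V/d, so E₂/E₁ = (V₂/V₁)(d₁/d₂) = 3.48.

3.48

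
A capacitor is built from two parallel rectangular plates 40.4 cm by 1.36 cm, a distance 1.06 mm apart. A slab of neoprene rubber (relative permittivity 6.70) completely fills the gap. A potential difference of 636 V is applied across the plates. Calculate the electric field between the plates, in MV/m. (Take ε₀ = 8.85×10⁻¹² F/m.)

E = V/d = 636 / 1.06×10⁻³ = 6.00×10⁵ V/m.

E ≈ 0.600 MV/m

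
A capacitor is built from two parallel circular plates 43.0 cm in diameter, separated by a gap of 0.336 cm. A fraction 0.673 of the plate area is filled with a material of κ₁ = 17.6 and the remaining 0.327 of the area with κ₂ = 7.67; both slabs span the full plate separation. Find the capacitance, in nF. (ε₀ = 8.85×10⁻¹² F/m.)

A = π(43.0/2 cm)² = 0.145 m².
Side-by-side slabs ⇒ two capacitors in parallel, each spanning the full gap.
C₁ = κ₁ε₀A₁/d = 17.6 × 8.85×10⁻¹² × 9.77×10⁻² / 3.36×10⁻³ = 4.53×10⁻⁹ F.
C₂ = κ₂ε₀A₂/d = 7.67 × 8.85×10⁻¹² × 4.75×10⁻² / 3.36×10⁻³ = 9.59×10⁻¹⁰ F.
C = C₁ + C₂ = 5.49×10⁻⁹ F.

5.49 nF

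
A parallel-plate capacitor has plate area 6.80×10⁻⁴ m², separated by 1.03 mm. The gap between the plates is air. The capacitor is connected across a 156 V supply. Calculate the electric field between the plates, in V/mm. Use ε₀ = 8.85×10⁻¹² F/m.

E = V/d = 156 / 1.03×10⁻³ = 1.51×10⁵ V/m.

E ≈ 151 V/mm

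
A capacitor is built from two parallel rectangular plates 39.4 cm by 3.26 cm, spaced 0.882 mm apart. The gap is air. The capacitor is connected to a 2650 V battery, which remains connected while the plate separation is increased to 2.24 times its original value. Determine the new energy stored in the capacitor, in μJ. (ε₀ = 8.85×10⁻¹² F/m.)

A = 39.4 × 3.26 cm² = 1.28×10⁻² m².
Initially C₁ = ε₀A/d = 8.85×10⁻¹² × 1.28×10⁻² / 8.82×10⁻⁴ = 1.29×10⁻¹⁰ F.
U₁ = 4.53×10⁻⁴ J.
Battery connected ⇒ V is held fixed. C₂ = 0.446 C₁ and U = ½CV², so U₂/U₁ = C₂/C₁ = 0.446.
U₂ = 0.446 × 4.53×10⁻⁴ = 2.02×10⁻⁴ J.

U ≈ 202 μJ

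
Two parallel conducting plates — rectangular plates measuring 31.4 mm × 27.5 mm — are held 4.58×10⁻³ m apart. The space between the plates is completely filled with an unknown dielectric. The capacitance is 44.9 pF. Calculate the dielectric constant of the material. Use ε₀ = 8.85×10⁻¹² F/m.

κ ≈ 26.9

A = 31.4 × 27.5 mm² = 8.63×10⁻⁴ m².
κ = Cd/(ε₀A) = 4.49×10⁻¹¹ × 4.58×10⁻³ / (8.85×10⁻¹² × 8.63×10⁻⁴) = 26.9.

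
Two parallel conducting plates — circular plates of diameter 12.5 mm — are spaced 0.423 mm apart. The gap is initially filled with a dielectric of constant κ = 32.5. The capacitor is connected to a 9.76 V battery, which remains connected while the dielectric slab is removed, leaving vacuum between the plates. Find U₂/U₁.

0.0308

Battery connected ⇒ V is held fixed.
C₂ = 0.0308 C₁ and U = ½CV², so U₂/U₁ = C₂/C₁ = 0.0308.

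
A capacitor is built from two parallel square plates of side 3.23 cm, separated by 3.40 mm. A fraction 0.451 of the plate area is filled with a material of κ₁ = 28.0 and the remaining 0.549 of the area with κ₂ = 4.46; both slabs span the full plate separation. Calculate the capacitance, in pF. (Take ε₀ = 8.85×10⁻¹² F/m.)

A = (3.23 cm)² = 1.04×10⁻³ m².
Side-by-side slabs ⇒ two capacitors in parallel, each spanning the full gap.
C₁ = κ₁ε₀A₁/d = 28.0 × 8.85×10⁻¹² × 4.71×10⁻⁴ / 3.40×10⁻³ = 3.43×10⁻¹¹ F.
C₂ = κ₂ε₀A₂/d = 4.46 × 8.85×10⁻¹² × 5.73×10⁻⁴ / 3.40×10⁻³ = 6.65×10⁻¹² F.
C = C₁ + C₂ = 4.09×10⁻¹¹ F.

C ≈ 40.9 pF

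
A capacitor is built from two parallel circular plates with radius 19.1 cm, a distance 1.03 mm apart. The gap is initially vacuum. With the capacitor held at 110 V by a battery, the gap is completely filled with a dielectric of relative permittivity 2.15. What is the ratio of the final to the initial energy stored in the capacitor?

Battery connected ⇒ V is held fixed.
C₂ = 2.15 C₁ and U = ½CV², so U₂/U₁ = C₂/C₁ = 2.15.

2.15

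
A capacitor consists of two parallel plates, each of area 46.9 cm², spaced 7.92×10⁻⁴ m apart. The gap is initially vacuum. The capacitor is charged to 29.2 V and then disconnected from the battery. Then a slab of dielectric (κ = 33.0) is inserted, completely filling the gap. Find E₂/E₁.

Isolated ⇒ Q is held fixed.
V₂ = Q/C₂ = V₁/33.0; E = V/d, so E₂/E₁ = (V₂/V₁)(d₁/d₂) = 0.0303.

E₂/E₁ ≈ 0.0303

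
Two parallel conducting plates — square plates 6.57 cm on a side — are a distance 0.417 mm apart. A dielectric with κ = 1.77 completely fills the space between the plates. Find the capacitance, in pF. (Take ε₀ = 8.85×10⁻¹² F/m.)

C ≈ 162 pF

A = (6.57 cm)² = 4.32×10⁻³ m².
C = κε₀A/d = 1.77 × 8.85×10⁻¹² × 4.32×10⁻³ / 4.17×10⁻⁴ = 1.62×10⁻¹⁰ F.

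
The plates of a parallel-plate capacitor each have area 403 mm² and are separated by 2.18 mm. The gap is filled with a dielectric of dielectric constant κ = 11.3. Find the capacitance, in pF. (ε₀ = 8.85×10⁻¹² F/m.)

18.5 pF

A = 403 mm² = 4.03×10⁻⁴ m².
C = κε₀A/d = 11.3 × 8.85×10⁻¹² × 4.03×10⁻⁴ / 2.18×10⁻³ = 1.85×10⁻¹¹ F.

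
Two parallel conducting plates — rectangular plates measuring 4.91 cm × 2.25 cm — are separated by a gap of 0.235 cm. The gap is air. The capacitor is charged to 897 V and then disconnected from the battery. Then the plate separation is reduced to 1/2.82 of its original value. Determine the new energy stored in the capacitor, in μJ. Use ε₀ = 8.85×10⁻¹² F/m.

0.594 μJ

A = 4.91 × 2.25 cm² = 1.10×10⁻³ m².
Initially C₁ = ε₀A/d = 8.85×10⁻¹² × 1.10×10⁻³ / 2.35×10⁻³ = 4.16×10⁻¹² F.
U₁ = 1.67×10⁻⁶ J.
Isolated ⇒ Q is held fixed. C₂ = 2.82 C₁ and U = Q²/(2C), so U₂/U₁ = C₁/C₂ = 0.355.
U₂ = 0.355 × 1.67×10⁻⁶ = 5.94×10⁻⁷ J.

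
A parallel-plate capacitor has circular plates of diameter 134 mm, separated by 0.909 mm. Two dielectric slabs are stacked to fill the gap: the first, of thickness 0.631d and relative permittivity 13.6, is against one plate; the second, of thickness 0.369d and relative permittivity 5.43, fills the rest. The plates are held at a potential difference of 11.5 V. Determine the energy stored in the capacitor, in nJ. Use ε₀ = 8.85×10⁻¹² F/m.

U ≈ 79.4 nJ

A = π(134/2 mm)² = 1.41×10⁻² m².
Stacked slabs ⇒ two capacitors in series, each with the full plate area.
C₁ = κ₁ε₀A/d₁ = 13.6 × 8.85×10⁻¹² × 1.41×10⁻² / 5.74×10⁻⁴ = 2.96×10⁻⁹ F.
C₂ = κ₂ε₀A/d₂ = 5.43 × 8.85×10⁻¹² × 1.41×10⁻² / 3.35×10⁻⁴ = 2.02×10⁻⁹ F.
C = (1/C₁ + 1/C₂)⁻¹ = 1.20×10⁻⁹ F.
U = ½CV² = ½ × 1.20×10⁻⁹ × (11.5)² = 7.94×10⁻⁸ J.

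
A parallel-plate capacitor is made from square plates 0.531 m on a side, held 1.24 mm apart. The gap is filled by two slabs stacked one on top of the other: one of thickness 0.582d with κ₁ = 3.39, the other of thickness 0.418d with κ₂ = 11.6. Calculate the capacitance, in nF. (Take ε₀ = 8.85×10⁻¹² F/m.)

C ≈ 9.69 nF

A = (0.531 m)² = 0.282 m².
Stacked slabs ⇒ two capacitors in series, each with the full plate area.
C₁ = κ₁ε₀A/d₁ = 3.39 × 8.85×10⁻¹² × 0.282 / 7.22×10⁻⁴ = 1.17×10⁻⁸ F.
C₂ = κ₂ε₀A/d₂ = 11.6 × 8.85×10⁻¹² × 0.282 / 5.18×10⁻⁴ = 5.58×10⁻⁸ F.
C = (1/C₁ + 1/C₂)⁻¹ = 9.69×10⁻⁹ F.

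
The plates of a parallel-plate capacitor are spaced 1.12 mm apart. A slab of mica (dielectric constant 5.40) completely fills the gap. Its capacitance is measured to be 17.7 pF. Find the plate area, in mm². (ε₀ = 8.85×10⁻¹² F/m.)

A = Cd/(κε₀) = 1.77×10⁻¹¹ × 1.12×10⁻³ / (5.40 × 8.85×10⁻¹²) = 4.15×10⁻⁴ m².

A ≈ 415 mm²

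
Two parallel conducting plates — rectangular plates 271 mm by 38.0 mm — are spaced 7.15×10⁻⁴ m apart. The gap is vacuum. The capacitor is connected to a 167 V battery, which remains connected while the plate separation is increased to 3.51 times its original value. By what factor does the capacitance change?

C₂/C₁ ≈ 0.285

C = ε₀A/d scales as 1/d, so C₂/C₁ = d₁/d₂ = 1/3.51 = 0.285.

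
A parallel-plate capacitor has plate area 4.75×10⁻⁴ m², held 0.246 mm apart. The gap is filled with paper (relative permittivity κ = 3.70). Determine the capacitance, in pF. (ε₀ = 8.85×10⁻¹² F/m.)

C = κε₀A/d = 3.70 × 8.85×10⁻¹² × 4.75×10⁻⁴ / 2.46×10⁻⁴ = 6.32×10⁻¹¹ F.

C ≈ 63.2 pF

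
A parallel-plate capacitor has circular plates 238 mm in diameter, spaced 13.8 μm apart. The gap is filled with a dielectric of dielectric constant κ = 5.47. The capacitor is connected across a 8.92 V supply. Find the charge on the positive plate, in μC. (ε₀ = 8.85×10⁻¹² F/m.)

A = π(238/2 mm)² = 4.45×10⁻² m².
C = κε₀A/d = 5.47 × 8.85×10⁻¹² × 4.45×10⁻² / 1.38×10⁻⁵ = 1.56×10⁻⁷ F.
Q = CV = 1.56×10⁻⁷ × 8.92 = 1.39×10⁻⁶ C.

Q ≈ 1.39 μC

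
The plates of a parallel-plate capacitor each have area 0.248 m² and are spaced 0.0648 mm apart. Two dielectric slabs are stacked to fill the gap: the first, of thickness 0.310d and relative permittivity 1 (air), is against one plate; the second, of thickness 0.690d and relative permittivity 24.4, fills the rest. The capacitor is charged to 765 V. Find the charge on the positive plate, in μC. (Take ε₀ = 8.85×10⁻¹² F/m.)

Stacked slabs ⇒ two capacitors in series, each with the full plate area.
C₁ = κ₁ε₀A/d₁ = 1.00 × 8.85×10⁻¹² × 0.248 / 2.01×10⁻⁵ = 1.09×10⁻⁷ F.
C₂ = κ₂ε₀A/d₂ = 24.4 × 8.85×10⁻¹² × 0.248 / 4.47×10⁻⁵ = 1.20×10⁻⁶ F.
C = (1/C₁ + 1/C₂)⁻¹ = 1.00×10⁻⁷ F.
Q = CV = 1.00×10⁻⁷ × 765 = 7.66×10⁻⁵ C.

Q ≈ 76.6 μC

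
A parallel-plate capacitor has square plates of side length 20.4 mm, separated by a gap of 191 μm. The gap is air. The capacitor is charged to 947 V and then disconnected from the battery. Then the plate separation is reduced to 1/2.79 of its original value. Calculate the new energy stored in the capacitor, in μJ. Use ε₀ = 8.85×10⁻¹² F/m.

U ≈ 3.10 μJ

A = (20.4 mm)² = 4.16×10⁻⁴ m².
Initially C₁ = ε₀A/d = 8.85×10⁻¹² × 4.16×10⁻⁴ / 1.91×10⁻⁴ = 1.93×10⁻¹¹ F.
U₁ = 8.65×10⁻⁶ J.
Isolated ⇒ Q is held fixed. C₂ = 2.79 C₁ and U = Q²/(2C), so U₂/U₁ = C₁/C₂ = 0.358.
U₂ = 0.358 × 8.65×10⁻⁶ = 3.10×10⁻⁶ J.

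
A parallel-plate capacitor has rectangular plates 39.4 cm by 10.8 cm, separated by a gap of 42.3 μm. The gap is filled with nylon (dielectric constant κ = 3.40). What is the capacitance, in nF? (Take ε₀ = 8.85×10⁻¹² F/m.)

30.3 nF

A = 39.4 × 10.8 cm² = 4.26×10⁻² m².
C = κε₀A/d = 3.40 × 8.85×10⁻¹² × 4.26×10⁻² / 4.23×10⁻⁵ = 3.03×10⁻⁸ F.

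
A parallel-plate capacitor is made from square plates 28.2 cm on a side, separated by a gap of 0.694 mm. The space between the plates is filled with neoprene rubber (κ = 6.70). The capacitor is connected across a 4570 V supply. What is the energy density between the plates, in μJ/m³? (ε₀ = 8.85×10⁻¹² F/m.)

u ≈ 1.29×10⁹ μJ/m³

E = V/d = 4570 / 6.94×10⁻⁴ = 6.59×10⁶ V/m.
u = ½κε₀E² = ½ × 6.70 × 8.85×10⁻¹² × (6.59×10⁶)² = 1.29×10³ J/m³.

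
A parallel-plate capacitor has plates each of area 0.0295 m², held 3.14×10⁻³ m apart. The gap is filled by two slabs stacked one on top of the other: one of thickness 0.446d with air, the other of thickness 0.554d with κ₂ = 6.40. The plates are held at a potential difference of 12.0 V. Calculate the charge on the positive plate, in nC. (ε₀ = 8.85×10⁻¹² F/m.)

Stacked slabs ⇒ two capacitors in series, each with the full plate area.
C₁ = κ₁ε₀A/d₁ = 1.00 × 8.85×10⁻¹² × 2.95×10⁻² / 1.40×10⁻³ = 1.86×10⁻¹⁰ F.
C₂ = κ₂ε₀A/d₂ = 6.40 × 8.85×10⁻¹² × 2.95×10⁻² / 1.74×10⁻³ = 9.61×10⁻¹⁰ F.
C = (1/C₁ + 1/C₂)⁻¹ = 1.56×10⁻¹⁰ F.
Q = CV = 1.56×10⁻¹⁰ × 12.0 = 1.87×10⁻⁹ C.

Q ≈ 1.87 nC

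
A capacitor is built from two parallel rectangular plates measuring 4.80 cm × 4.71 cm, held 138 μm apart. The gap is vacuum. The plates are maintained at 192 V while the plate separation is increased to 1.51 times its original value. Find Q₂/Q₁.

Battery connected ⇒ V is held fixed.
C₂ = 0.662 C₁ and Q = CV, so Q₂/Q₁ = C₂/C₁ = 0.662.

Q₂/Q₁ ≈ 0.662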